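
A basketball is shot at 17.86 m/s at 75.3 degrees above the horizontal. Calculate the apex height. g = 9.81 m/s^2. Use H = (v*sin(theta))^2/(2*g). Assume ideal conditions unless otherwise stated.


H = (v*sin(theta))^2 / (2*g)
vy = v*sin(theta) = 17.86 * sin(75.3 deg) = 17.2754 m/s
H = vy^2 / (2*g) = 298.4395 / (2*9.81)
H = 298.4395 / 19.62 = 15.211 m

15.211 m


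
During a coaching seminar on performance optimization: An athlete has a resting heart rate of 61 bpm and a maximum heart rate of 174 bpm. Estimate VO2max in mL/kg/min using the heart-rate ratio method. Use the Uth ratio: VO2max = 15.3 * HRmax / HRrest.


VO2max = 15.3 * HRmax / HRrest
VO2max = 15.3 * 174 / 61
VO2max = 2662.2 / 61 = 43.6426 mL/kg/min

43.6426 mL/kg/min


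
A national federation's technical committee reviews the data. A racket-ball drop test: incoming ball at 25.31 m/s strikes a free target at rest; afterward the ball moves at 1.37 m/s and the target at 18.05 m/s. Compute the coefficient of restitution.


e = (v2_after - v1_after) / (v1_before - v2_before)
Numerator = 18.05 - 1.37 = 16.68
Denominator = 25.31 - 0 = 25.31
e = 16.68 / 25.31 = 0.659

0.659


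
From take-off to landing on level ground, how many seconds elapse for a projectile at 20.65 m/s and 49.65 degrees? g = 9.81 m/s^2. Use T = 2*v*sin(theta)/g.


T = 2*v*sin(theta)/g
sin(theta) = sin(49.65 deg) = 0.7621
T = 2*20.65*0.7621 / 9.81
T = 31.4749 / 9.81 = 3.2084 s

3.2084 s


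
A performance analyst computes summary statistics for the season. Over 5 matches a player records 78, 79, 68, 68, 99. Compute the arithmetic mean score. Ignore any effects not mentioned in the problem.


Average = sum / n
Sum = 392
Average = 392 / 5 = 78.4

78.4


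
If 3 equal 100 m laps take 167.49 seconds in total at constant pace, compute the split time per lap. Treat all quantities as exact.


Split time = total_time / n_laps = 167.49 / 3
Split time = 55.83 s per lap

55.83 s


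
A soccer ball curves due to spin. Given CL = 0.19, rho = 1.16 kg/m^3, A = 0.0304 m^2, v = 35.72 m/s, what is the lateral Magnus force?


FM = 0.5 * CL * rho * A * v^2
FM = 0.5 * 0.19 * 1.16 * 0.0304 * 35.72^2
v^2 = 1275.9184
FM = 0.5 * 0.19 * 1.16 * 0.0304 * 1275.9184 = 4.2744 N

4.2744 N


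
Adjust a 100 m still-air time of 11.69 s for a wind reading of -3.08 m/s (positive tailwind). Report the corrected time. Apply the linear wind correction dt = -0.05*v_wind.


dt = -0.05 * v_wind = -0.05 * -3.08 = 0.154 s
t_corrected = t_still + dt = 11.69 + (0.154)
t_corrected = 11.844 s

11.844 s


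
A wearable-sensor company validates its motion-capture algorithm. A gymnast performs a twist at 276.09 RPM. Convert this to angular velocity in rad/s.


omega = RPM * 2 * pi / 60
omega = 276.09 * 2 * 3.14159 / 60
omega = 1734.7246 / 60 = 28.9121 rad/s

28.9121 rad/s


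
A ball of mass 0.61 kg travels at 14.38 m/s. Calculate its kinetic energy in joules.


KE = 0.5 * m * v^2
KE = 0.5 * 0.61 * 14.38^2
KE = 0.5 * 0.61 * 206.7844 = 63.0692 J

63.0692 J


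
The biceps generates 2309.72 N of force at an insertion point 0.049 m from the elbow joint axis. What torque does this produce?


tau = F * d
tau = 2309.72 * 0.049
tau = 113.1763 N*m

113.1763 N*m


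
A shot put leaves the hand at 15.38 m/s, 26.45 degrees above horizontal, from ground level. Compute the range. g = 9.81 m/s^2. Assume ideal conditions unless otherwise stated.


R = v^2 * sin(2*theta) / g
Convert angle to radians: theta = 26.45 deg = 0.4616 rad
sin(2*theta) = sin(0.9233) = 0.7976
R = 15.38^2 * 0.7976 / 9.81
R = 236.5444 * 0.7976 / 9.81 = 19.2318 m

19.2318 m


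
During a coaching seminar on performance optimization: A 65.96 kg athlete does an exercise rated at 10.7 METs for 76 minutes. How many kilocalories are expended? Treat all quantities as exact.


kcal = MET * mass * time_hr
Convert time: 76 min = 1.2667 hr
kcal = 10.7 * 65.96 * 1.2667
kcal = 893.9779 kcal

893.9779 kcal


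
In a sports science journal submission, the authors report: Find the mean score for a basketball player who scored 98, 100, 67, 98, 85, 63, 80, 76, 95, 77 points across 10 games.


Average = sum / n
Sum = 839
Average = 839 / 10 = 83.9

83.9


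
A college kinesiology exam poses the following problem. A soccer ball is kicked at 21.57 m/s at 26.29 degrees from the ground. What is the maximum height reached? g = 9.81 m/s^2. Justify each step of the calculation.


H = (v*sin(theta))^2 / (2*g)
vy = v*sin(theta) = 21.57 * sin(26.29 deg) = 9.5537 m/s
H = vy^2 / (2*g) = 91.2726 / (2*9.81)
H = 91.2726 / 19.62 = 4.652 m

4.652 m


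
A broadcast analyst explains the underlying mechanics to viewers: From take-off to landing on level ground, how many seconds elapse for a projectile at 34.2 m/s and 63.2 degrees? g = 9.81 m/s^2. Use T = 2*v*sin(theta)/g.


T = 2*v*sin(theta)/g
sin(theta) = sin(63.2 deg) = 0.8926
T = 2*34.2*0.8926 / 9.81
T = 61.0529 / 9.81 = 6.2235 s

6.2235 s


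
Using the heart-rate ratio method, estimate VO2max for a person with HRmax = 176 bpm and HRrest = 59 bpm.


VO2max = 15.3 * HRmax / HRrest
VO2max = 15.3 * 176 / 59
VO2max = 2692.8 / 59 = 45.6407 mL/kg/min

45.6407 mL/kg/min


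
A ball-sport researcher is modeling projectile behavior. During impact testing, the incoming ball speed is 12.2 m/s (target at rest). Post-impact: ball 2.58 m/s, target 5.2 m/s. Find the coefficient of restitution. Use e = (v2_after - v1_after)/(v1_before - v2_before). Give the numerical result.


e = (v2_after - v1_after) / (v1_before - v2_before)
Numerator = 5.2 - 2.58 = 2.62
Denominator = 12.2 - 0 = 12.2
e = 2.62 / 12.2 = 0.2148

0.2148


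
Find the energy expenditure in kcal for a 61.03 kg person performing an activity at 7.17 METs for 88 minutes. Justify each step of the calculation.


kcal = MET * mass * time_hr
Convert time: 88 min = 1.4667 hr
kcal = 7.17 * 61.03 * 1.4667
kcal = 641.7915 kcal

641.7915 kcal


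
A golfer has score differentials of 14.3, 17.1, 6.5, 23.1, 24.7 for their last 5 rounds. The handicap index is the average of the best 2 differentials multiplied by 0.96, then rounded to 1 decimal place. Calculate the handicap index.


All differentials: 14.3, 17.1, 6.5, 23.1, 24.7
Sorted: 6.5, 14.3, 17.1, 23.1, 24.7
Best 2: 6.5, 14.3
Average of best = 20.8 / 2 = 10.4
Raw index = 10.4 * 0.96 = 9.984
Handicap index = round(9.984, 1) = 10.0

10.0


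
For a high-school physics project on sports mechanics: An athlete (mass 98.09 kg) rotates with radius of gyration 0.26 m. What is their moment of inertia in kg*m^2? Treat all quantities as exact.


I = m * k^2
I = 98.09 * 0.26^2
I = 98.09 * 0.0676 = 6.6309 kg*m^2

6.6309 kg*m^2


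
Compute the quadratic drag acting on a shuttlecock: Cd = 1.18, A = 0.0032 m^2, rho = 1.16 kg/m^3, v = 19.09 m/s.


Fd = 0.5 * Cd * rho * A * v^2
Fd = 0.5 * 1.18 * 1.16 * 0.0032 * 19.09^2
v^2 = 364.4281
Fd = 0.5 * 1.18 * 1.16 * 0.0032 * 364.4281 = 0.7981 N

0.7981 N


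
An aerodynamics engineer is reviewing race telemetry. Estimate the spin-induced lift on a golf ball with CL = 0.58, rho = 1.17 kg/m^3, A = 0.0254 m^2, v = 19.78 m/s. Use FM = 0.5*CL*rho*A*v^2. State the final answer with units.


FM = 0.5 * CL * rho * A * v^2
FM = 0.5 * 0.58 * 1.17 * 0.0254 * 19.78^2
v^2 = 391.2484
FM = 0.5 * 0.58 * 1.17 * 0.0254 * 391.2484 = 3.3719 N

3.3719 N


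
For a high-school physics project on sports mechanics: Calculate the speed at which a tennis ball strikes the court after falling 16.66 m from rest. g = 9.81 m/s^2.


v = sqrt(2 * g * h)
v = sqrt(2 * 9.81 * 16.66)
v = sqrt(326.8692) = 18.0795 m/s

18.0795 m/s


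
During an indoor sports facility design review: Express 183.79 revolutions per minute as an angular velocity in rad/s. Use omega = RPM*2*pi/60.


omega = RPM * 2 * pi / 60
omega = 183.79 * 2 * 3.14159 / 60
omega = 1154.7866 / 60 = 19.2464 rad/s

19.2464 rad/s


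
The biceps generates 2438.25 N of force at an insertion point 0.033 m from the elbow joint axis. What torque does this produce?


tau = F * d
tau = 2438.25 * 0.033
tau = 80.4622 N*m

80.4622 N*m


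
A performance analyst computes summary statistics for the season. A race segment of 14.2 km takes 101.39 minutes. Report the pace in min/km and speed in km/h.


Pace = time / distance = 101.39 min / 14.2 km = 7.1401 min/km
Speed = distance / time_in_hours = 14.2 / 1.6898 hr
Speed = 8.4032 km/h

7.1401 min/km, 8.4032 km/h


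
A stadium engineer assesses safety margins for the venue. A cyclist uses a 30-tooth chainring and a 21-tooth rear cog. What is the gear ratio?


GR = front_teeth / rear_teeth
GR = 30 / 21
GR = 1.4286

1.4286


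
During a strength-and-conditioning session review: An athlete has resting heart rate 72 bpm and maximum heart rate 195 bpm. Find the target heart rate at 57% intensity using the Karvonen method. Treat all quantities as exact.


Target = HRrest + pct*(HRmax - HRrest)
Heart rate reserve = HRmax - HRrest = 195 - 72 = 123 bpm
Fraction = 57% = 0.57
Target = 72 + 0.57 * 123
Target = 72 + 70.11 = 142.11 bpm

142.11 bpm


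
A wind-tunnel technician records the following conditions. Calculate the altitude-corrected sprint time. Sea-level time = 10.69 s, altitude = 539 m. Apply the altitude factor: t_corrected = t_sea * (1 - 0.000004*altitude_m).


Correction factor = 1 - 0.000004 * 539 = 0.997844
t_corrected = t_sea * factor = 10.69 * 0.997844
t_corrected = 10.667 s

10.667 s


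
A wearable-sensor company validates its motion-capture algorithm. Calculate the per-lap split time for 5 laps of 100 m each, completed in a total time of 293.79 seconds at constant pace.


Split time = total_time / n_laps = 293.79 / 5
Split time = 58.758 s per lap

58.758 s


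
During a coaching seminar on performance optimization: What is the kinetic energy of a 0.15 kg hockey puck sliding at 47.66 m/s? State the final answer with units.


KE = 0.5 * m * v^2
KE = 0.5 * 0.15 * 47.66^2
KE = 0.5 * 0.15 * 2271.4756 = 170.3607 J

170.3607 J


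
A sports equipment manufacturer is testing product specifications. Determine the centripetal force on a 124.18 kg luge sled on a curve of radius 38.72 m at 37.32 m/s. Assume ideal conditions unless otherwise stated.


Fc = m * v^2 / r
v^2 = 37.32^2 = 1392.7824
Fc = 124.18 * 1392.7824 / 38.72
Fc = 172955.7184 / 38.72 = 4466.8316 N

4466.8316 N


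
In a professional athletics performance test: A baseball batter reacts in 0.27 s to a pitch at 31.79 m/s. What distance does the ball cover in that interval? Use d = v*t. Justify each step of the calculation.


d = v * t
d = 31.79 * 0.27
d = 8.5833 m

8.5833 m


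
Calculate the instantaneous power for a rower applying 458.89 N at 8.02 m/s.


P = F * v
P = 458.89 * 8.02
P = 3680.2978 W

3680.2978 W


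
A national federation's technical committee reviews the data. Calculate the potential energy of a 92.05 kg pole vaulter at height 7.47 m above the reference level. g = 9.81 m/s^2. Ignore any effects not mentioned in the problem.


PE = m * g * h
PE = 92.05 * 9.81 * 7.47
PE = 903.0105 * 7.47 = 6745.4884 J

6745.4884 J


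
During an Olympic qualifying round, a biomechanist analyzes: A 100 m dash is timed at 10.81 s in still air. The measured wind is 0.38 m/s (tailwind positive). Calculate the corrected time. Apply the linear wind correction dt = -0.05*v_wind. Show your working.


dt = -0.05 * v_wind = -0.05 * 0.38 = -0.019 s
t_corrected = t_still + dt = 10.81 + (-0.019)
t_corrected = 10.791 s

10.791 s


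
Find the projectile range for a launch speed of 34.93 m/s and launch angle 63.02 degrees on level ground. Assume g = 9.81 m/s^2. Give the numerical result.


R = v^2 * sin(2*theta) / g
Convert angle to radians: theta = 63.02 deg = 1.0999 rad
sin(2*theta) = sin(2.1998) = 0.8086
R = 34.93^2 * 0.8086 / 9.81
R = 1220.1049 * 0.8086 / 9.81 = 100.5693 m

100.5693 m


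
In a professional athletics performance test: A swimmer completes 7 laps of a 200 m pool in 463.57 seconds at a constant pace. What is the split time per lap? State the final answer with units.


Split time = total_time / n_laps = 463.57 / 7
Split time = 66.2243 s per lap

66.2243 s


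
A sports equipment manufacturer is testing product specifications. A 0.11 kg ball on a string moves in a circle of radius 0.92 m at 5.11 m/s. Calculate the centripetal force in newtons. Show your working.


Fc = m * v^2 / r
v^2 = 5.11^2 = 26.1121
Fc = 0.11 * 26.1121 / 0.92
Fc = 2.8723 / 0.92 = 3.1221 N

3.1221 N


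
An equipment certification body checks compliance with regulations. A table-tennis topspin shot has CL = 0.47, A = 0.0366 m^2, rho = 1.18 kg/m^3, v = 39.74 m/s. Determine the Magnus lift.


FM = 0.5 * CL * rho * A * v^2
FM = 0.5 * 0.47 * 1.18 * 0.0366 * 39.74^2
v^2 = 1579.2676
FM = 0.5 * 0.47 * 1.18 * 0.0366 * 1579.2676 = 16.0283 N

16.0283 N


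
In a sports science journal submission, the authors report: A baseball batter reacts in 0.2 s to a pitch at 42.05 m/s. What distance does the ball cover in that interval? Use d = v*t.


d = v * t
d = 42.05 * 0.2
d = 8.41 m

8.41 m


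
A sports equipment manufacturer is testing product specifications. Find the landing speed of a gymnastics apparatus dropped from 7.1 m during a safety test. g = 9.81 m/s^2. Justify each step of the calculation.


v = sqrt(2 * g * h)
v = sqrt(2 * 9.81 * 7.1)
v = sqrt(139.302) = 11.8026 m/s

11.8026 m/s


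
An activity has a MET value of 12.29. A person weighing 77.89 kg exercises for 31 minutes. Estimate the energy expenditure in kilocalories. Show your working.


kcal = MET * mass * time_hr
Convert time: 31 min = 0.5167 hr
kcal = 12.29 * 77.89 * 0.5167
kcal = 494.5885 kcal

494.5885 kcal


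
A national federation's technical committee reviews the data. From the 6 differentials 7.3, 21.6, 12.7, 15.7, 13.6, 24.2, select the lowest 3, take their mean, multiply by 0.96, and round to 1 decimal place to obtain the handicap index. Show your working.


All differentials: 7.3, 21.6, 12.7, 15.7, 13.6, 24.2
Sorted: 7.3, 12.7, 13.6, 15.7, 21.6, 24.2
Best 3: 7.3, 12.7, 13.6
Average of best = 33.6 / 3 = 11.2
Raw index = 11.2 * 0.96 = 10.752
Handicap index = round(10.752, 1) = 10.8

10.8


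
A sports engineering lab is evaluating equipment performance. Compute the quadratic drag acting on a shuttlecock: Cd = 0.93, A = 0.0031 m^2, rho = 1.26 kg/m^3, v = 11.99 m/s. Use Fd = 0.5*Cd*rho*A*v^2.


Fd = 0.5 * Cd * rho * A * v^2
Fd = 0.5 * 0.93 * 1.26 * 0.0031 * 11.99^2
v^2 = 143.7601
Fd = 0.5 * 0.93 * 1.26 * 0.0031 * 143.7601 = 0.2611 N

0.2611 N


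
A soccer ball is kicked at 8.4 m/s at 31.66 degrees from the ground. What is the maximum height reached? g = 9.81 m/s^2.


H = (v*sin(theta))^2 / (2*g)
vy = v*sin(theta) = 8.4 * sin(31.66 deg) = 4.409 m/s
H = vy^2 / (2*g) = 19.439 / (2*9.81)
H = 19.439 / 19.62 = 0.9908 m

0.9908 m


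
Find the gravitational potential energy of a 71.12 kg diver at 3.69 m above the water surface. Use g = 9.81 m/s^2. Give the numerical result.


PE = m * g * h
PE = 71.12 * 9.81 * 3.69
PE = 697.6872 * 3.69 = 2574.4658 J

2574.4658 J


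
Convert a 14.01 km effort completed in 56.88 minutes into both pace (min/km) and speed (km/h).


Pace = time / distance = 56.88 min / 14.01 km = 4.06 min/km
Speed = distance / time_in_hours = 14.01 / 0.948 hr
Speed = 14.7785 km/h

4.06 min/km, 14.7785 km/h


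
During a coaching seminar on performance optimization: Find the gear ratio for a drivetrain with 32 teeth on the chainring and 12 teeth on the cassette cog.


GR = front_teeth / rear_teeth
GR = 32 / 12
GR = 2.6667

2.6667


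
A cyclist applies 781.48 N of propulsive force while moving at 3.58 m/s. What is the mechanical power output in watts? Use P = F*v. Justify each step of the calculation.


P = F * v
P = 781.48 * 3.58
P = 2797.6984 W

2797.6984 W


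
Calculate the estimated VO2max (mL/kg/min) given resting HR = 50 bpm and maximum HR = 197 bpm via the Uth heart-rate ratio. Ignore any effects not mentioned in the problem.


VO2max = 15.3 * HRmax / HRrest
VO2max = 15.3 * 197 / 50
VO2max = 3014.1 / 50 = 60.282 mL/kg/min

60.282 mL/kg/min


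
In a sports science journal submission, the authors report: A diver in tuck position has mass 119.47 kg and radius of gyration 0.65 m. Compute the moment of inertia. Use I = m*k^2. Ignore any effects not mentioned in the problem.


I = m * k^2
I = 119.47 * 0.65^2
I = 119.47 * 0.4225 = 50.4761 kg*m^2

50.4761 kg*m^2


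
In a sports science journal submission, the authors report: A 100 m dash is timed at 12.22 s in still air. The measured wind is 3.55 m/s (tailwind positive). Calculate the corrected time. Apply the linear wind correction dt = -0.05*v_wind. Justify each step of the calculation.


dt = -0.05 * v_wind = -0.05 * 3.55 = -0.1775 s
t_corrected = t_still + dt = 12.22 + (-0.1775)
t_corrected = 12.0425 s

12.0425 s


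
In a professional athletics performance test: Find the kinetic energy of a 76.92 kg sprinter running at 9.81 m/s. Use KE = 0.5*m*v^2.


KE = 0.5 * m * v^2
KE = 0.5 * 76.92 * 9.81^2
KE = 0.5 * 76.92 * 96.2361 = 3701.2404 J

3701.2404 J


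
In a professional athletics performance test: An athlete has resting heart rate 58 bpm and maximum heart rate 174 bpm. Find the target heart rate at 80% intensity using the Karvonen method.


Target = HRrest + pct*(HRmax - HRrest)
Heart rate reserve = HRmax - HRrest = 174 - 58 = 116 bpm
Fraction = 80% = 0.8
Target = 58 + 0.8 * 116
Target = 58 + 92.8 = 150.8 bpm

150.8 bpm


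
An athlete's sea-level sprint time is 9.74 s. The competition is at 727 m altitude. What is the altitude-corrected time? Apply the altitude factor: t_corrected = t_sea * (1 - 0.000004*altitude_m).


Correction factor = 1 - 0.000004 * 727 = 0.997092
t_corrected = t_sea * factor = 9.74 * 0.997092
t_corrected = 9.7117 s

9.7117 s


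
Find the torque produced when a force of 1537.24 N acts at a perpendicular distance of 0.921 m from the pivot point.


tau = F * d
tau = 1537.24 * 0.921
tau = 1415.798 N*m

1415.798 N*m


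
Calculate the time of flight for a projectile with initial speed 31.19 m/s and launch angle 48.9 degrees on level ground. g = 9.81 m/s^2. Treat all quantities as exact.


T = 2*v*sin(theta)/g
sin(theta) = sin(48.9 deg) = 0.7536
T = 2*31.19*0.7536 / 9.81
T = 47.0073 / 9.81 = 4.7918 s

4.7918 s


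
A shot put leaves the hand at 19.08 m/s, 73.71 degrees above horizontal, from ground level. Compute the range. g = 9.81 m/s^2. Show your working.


R = v^2 * sin(2*theta) / g
Convert angle to radians: theta = 73.71 deg = 1.2865 rad
sin(2*theta) = sin(2.573) = 0.5385
R = 19.08^2 * 0.5385 / 9.81
R = 364.0464 * 0.5385 / 9.81 = 19.9827 m

19.9827 m


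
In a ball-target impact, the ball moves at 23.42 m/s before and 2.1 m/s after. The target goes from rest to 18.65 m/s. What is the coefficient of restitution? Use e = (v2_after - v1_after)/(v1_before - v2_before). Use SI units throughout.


e = (v2_after - v1_after) / (v1_before - v2_before)
Numerator = 18.65 - 2.1 = 16.55
Denominator = 23.42 - 0 = 23.42
e = 16.55 / 23.42 = 0.7067

0.7067


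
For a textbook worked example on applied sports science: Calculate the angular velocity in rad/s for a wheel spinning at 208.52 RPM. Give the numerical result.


omega = RPM * 2 * pi / 60
omega = 208.52 * 2 * 3.14159 / 60
omega = 1310.1698 / 60 = 21.8362 rad/s

21.8362 rad/s


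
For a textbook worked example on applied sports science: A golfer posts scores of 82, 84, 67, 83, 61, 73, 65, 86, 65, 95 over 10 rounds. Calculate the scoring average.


Average = sum / n
Sum = 761
Average = 761 / 10 = 76.1

76.1


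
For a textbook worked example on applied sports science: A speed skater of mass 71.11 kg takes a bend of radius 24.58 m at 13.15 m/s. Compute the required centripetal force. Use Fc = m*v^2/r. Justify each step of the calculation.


Fc = m * v^2 / r
v^2 = 13.15^2 = 172.9225
Fc = 71.11 * 172.9225 / 24.58
Fc = 12296.519 / 24.58 = 500.2652 N

500.2652 N


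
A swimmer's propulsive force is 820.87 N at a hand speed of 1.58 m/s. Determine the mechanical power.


P = F * v
P = 820.87 * 1.58
P = 1296.9746 W

1296.9746 W


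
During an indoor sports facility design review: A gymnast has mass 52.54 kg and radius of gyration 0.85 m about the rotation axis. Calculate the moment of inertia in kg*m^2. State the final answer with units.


I = m * k^2
I = 52.54 * 0.85^2
I = 52.54 * 0.7225 = 37.9601 kg*m^2

37.9601 kg*m^2


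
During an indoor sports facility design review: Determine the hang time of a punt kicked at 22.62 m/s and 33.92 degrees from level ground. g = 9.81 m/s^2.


T = 2*v*sin(theta)/g
sin(theta) = sin(33.92 deg) = 0.558
T = 2*22.62*0.558 / 9.81
T = 25.2455 / 9.81 = 2.5734 s

2.5734 s


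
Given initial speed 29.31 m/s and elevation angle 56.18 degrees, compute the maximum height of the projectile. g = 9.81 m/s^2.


H = (v*sin(theta))^2 / (2*g)
vy = v*sin(theta) = 29.31 * sin(56.18 deg) = 24.3505 m/s
H = vy^2 / (2*g) = 592.945 / (2*9.81)
H = 592.945 / 19.62 = 30.2215 m

30.2215 m


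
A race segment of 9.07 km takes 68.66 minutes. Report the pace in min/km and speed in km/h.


Pace = time / distance = 68.66 min / 9.07 km = 7.57 min/km
Speed = distance / time_in_hours = 9.07 / 1.1443 hr
Speed = 7.926 km/h

7.57 min/km, 7.926 km/h


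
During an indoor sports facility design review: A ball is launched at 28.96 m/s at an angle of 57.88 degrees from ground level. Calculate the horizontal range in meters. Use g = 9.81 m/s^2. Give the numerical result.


R = v^2 * sin(2*theta) / g
Convert angle to radians: theta = 57.88 deg = 1.0102 rad
sin(2*theta) = sin(2.0204) = 0.9006
R = 28.96^2 * 0.9006 / 9.81
R = 838.6816 * 0.9006 / 9.81 = 76.9965 m

76.9965 m


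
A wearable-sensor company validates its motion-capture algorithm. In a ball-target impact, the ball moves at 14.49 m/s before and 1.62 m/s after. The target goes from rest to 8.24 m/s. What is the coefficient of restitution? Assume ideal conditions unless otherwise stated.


e = (v2_after - v1_after) / (v1_before - v2_before)
Numerator = 8.24 - 1.62 = 6.62
Denominator = 14.49 - 0 = 14.49
e = 6.62 / 14.49 = 0.4569

0.4569


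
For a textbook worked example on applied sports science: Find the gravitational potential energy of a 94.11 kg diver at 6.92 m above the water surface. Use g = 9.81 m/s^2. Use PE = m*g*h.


PE = m * g * h
PE = 94.11 * 9.81 * 6.92
PE = 923.2191 * 6.92 = 6388.6762 J

6388.6762 J


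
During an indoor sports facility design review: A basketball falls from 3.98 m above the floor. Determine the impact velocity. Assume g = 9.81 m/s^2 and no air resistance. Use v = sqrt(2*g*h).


v = sqrt(2 * g * h)
v = sqrt(2 * 9.81 * 3.98)
v = sqrt(78.0876) = 8.8367 m/s

8.8367 m/s


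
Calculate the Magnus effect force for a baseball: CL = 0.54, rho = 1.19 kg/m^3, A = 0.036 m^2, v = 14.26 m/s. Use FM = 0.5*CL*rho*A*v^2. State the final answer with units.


FM = 0.5 * CL * rho * A * v^2
FM = 0.5 * 0.54 * 1.19 * 0.036 * 14.26^2
v^2 = 203.3476
FM = 0.5 * 0.54 * 1.19 * 0.036 * 203.3476 = 2.3521 N

2.3521 N


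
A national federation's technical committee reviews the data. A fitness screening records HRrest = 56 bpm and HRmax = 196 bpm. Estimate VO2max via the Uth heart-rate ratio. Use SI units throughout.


VO2max = 15.3 * HRmax / HRrest
VO2max = 15.3 * 196 / 56
VO2max = 2998.8 / 56 = 53.55 mL/kg/min

53.55 mL/kg/min


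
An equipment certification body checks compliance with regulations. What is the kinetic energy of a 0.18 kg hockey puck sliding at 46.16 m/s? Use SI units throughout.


KE = 0.5 * m * v^2
KE = 0.5 * 0.18 * 46.16^2
KE = 0.5 * 0.18 * 2130.7456 = 191.7671 J

191.7671 J


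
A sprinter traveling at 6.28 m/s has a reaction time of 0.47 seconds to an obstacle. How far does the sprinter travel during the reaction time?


d = v * t
d = 6.28 * 0.47
d = 2.9516 m

2.9516 m


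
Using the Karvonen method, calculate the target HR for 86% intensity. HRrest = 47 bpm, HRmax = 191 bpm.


Target = HRrest + pct*(HRmax - HRrest)
Heart rate reserve = HRmax - HRrest = 191 - 47 = 144 bpm
Fraction = 86% = 0.86
Target = 47 + 0.86 * 144
Target = 47 + 123.84 = 170.84 bpm

170.84 bpm


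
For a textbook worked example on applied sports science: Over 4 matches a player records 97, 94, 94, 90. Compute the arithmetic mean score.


Average = sum / n
Sum = 375
Average = 375 / 4 = 93.75

93.75


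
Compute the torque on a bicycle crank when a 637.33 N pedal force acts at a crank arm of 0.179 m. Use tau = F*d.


tau = F * d
tau = 637.33 * 0.179
tau = 114.0821 N*m

114.0821 N*m


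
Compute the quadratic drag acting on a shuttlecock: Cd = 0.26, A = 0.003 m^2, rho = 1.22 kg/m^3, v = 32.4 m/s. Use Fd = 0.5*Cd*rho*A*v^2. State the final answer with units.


Fd = 0.5 * Cd * rho * A * v^2
Fd = 0.5 * 0.26 * 1.22 * 0.003 * 32.4^2
v^2 = 1049.76
Fd = 0.5 * 0.26 * 1.22 * 0.003 * 1049.76 = 0.4995 N

0.4995 N


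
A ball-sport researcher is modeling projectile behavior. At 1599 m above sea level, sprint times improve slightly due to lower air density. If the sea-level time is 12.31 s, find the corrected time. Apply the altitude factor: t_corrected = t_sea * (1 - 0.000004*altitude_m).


Correction factor = 1 - 0.000004 * 1599 = 0.993604
t_corrected = t_sea * factor = 12.31 * 0.993604
t_corrected = 12.2313 s

12.2313 s


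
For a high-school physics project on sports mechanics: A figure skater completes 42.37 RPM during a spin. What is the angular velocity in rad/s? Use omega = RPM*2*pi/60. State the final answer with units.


omega = RPM * 2 * pi / 60
omega = 42.37 * 2 * 3.14159 / 60
omega = 266.2186 / 60 = 4.437 rad/s

4.437 rad/s


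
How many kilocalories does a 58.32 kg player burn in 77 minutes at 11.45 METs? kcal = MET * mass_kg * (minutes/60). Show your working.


kcal = MET * mass * time_hr
Convert time: 77 min = 1.2833 hr
kcal = 11.45 * 58.32 * 1.2833
kcal = 856.9638 kcal

856.9638 kcal


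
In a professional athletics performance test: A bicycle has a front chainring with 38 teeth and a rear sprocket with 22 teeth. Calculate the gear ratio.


GR = front_teeth / rear_teeth
GR = 38 / 22
GR = 1.7273

1.7273


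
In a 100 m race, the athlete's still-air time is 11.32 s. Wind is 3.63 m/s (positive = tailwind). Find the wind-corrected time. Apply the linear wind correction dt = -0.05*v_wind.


dt = -0.05 * v_wind = -0.05 * 3.63 = -0.1815 s
t_corrected = t_still + dt = 11.32 + (-0.1815)
t_corrected = 11.1385 s

11.1385 s


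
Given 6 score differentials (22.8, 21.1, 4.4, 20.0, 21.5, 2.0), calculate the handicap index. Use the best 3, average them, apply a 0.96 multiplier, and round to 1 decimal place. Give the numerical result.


All differentials: 22.8, 21.1, 4.4, 20.0, 21.5, 2.0
Sorted: 2.0, 4.4, 20.0, 21.1, 21.5, 22.8
Best 3: 2.0, 4.4, 20.0
Average of best = 26.4 / 3 = 8.8
Raw index = 8.8 * 0.96 = 8.448
Handicap index = round(8.448, 1) = 8.4

8.4


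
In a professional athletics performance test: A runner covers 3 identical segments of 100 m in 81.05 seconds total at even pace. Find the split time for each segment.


Split time = total_time / n_laps = 81.05 / 3
Split time = 27.0167 s per lap

27.0167 s


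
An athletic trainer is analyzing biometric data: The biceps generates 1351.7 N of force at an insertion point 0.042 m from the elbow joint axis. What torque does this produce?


tau = F * d
tau = 1351.7 * 0.042
tau = 56.7714 N*m

56.7714 N*m


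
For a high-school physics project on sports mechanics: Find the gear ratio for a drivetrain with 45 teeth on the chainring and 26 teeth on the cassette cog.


GR = front_teeth / rear_teeth
GR = 45 / 26
GR = 1.7308

1.7308


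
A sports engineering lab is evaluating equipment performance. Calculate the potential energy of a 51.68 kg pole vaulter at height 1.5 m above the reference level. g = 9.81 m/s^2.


PE = m * g * h
PE = 51.68 * 9.81 * 1.5
PE = 506.9808 * 1.5 = 760.4712 J

760.4712 J


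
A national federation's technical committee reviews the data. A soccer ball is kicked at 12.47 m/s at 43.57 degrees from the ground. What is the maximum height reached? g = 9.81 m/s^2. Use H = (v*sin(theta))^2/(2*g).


H = (v*sin(theta))^2 / (2*g)
vy = v*sin(theta) = 12.47 * sin(43.57 deg) = 8.5948 m/s
H = vy^2 / (2*g) = 73.871 / (2*9.81)
H = 73.871 / 19.62 = 3.7651 m

3.7651 m


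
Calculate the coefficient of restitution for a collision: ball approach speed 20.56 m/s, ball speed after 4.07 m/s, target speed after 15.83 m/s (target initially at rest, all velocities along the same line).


e = (v2_after - v1_after) / (v1_before - v2_before)
Numerator = 15.83 - 4.07 = 11.76
Denominator = 20.56 - 0 = 20.56
e = 11.76 / 20.56 = 0.572

0.572


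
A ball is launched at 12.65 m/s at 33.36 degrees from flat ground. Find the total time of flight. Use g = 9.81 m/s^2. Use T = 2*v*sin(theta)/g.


T = 2*v*sin(theta)/g
sin(theta) = sin(33.36 deg) = 0.5499
T = 2*12.65*0.5499 / 9.81
T = 13.9124 / 9.81 = 1.4182 s

1.4182 s


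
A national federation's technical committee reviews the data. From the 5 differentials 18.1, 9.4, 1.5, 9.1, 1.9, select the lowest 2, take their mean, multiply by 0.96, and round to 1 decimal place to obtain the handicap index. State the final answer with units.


All differentials: 18.1, 9.4, 1.5, 9.1, 1.9
Sorted: 1.5, 1.9, 9.1, 9.4, 18.1
Best 2: 1.5, 1.9
Average of best = 3.4 / 2 = 1.7
Raw index = 1.7 * 0.96 = 1.632
Handicap index = round(1.632, 1) = 1.6

1.6


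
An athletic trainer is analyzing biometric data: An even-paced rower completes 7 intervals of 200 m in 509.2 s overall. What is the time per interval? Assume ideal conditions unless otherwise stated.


Split time = total_time / n_laps = 509.2 / 7
Split time = 72.7429 s per lap

72.7429 s


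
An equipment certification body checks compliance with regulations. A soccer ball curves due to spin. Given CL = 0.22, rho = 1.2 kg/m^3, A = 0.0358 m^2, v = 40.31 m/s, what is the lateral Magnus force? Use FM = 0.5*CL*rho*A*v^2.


FM = 0.5 * CL * rho * A * v^2
FM = 0.5 * 0.22 * 1.2 * 0.0358 * 40.31^2
v^2 = 1624.8961
FM = 0.5 * 0.22 * 1.2 * 0.0358 * 1624.8961 = 7.6786 N

7.6786 N


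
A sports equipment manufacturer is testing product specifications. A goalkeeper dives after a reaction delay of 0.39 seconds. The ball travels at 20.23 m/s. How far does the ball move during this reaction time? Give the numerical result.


d = v * t
d = 20.23 * 0.39
d = 7.8897 m

7.8897 m


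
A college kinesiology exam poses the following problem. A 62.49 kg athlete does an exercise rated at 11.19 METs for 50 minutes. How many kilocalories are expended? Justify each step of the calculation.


kcal = MET * mass * time_hr
Convert time: 50 min = 0.8333 hr
kcal = 11.19 * 62.49 * 0.8333
kcal = 582.7192 kcal

582.7192 kcal


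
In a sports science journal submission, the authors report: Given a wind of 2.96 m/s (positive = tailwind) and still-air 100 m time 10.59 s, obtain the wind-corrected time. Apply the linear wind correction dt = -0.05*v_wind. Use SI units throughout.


dt = -0.05 * v_wind = -0.05 * 2.96 = -0.148 s
t_corrected = t_still + dt = 10.59 + (-0.148)
t_corrected = 10.442 s

10.442 s


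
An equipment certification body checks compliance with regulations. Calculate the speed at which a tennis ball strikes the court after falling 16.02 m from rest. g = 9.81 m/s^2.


v = sqrt(2 * g * h)
v = sqrt(2 * 9.81 * 16.02)
v = sqrt(314.3124) = 17.7289 m/s

17.7289 m/s


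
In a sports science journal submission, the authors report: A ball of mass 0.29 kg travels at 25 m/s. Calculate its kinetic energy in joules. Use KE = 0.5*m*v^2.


KE = 0.5 * m * v^2
KE = 0.5 * 0.29 * 25^2
KE = 0.5 * 0.29 * 625 = 90.625 J

90.625 J


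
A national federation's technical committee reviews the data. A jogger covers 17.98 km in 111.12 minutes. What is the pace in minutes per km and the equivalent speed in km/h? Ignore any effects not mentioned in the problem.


Pace = time / distance = 111.12 min / 17.98 km = 6.1802 min/km
Speed = distance / time_in_hours = 17.98 / 1.852 hr
Speed = 9.7084 km/h

6.1802 min/km, 9.7084 km/h


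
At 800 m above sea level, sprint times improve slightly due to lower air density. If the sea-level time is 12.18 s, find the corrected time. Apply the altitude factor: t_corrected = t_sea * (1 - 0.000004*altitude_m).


Correction factor = 1 - 0.000004 * 800 = 0.9968
t_corrected = t_sea * factor = 12.18 * 0.9968
t_corrected = 12.141 s

12.141 s


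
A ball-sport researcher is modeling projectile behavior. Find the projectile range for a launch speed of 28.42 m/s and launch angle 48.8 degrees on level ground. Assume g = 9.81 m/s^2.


R = v^2 * sin(2*theta) / g
Convert angle to radians: theta = 48.8 deg = 0.8517 rad
sin(2*theta) = sin(1.7034) = 0.9912
R = 28.42^2 * 0.9912 / 9.81
R = 807.6964 * 0.9912 / 9.81 = 81.6107 m

81.6107 m


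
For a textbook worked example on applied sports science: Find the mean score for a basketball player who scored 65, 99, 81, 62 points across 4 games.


Average = sum / n
Sum = 307
Average = 307 / 4 = 76.75

76.75


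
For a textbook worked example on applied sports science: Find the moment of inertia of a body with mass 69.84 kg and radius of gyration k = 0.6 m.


I = m * k^2
I = 69.84 * 0.6^2
I = 69.84 * 0.36 = 25.1424 kg*m^2

25.1424 kg*m^2


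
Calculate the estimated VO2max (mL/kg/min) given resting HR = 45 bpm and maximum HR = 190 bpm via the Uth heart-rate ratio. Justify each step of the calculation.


VO2max = 15.3 * HRmax / HRrest
VO2max = 15.3 * 190 / 45
VO2max = 2907 / 45 = 64.6 mL/kg/min

64.6 mL/kg/min


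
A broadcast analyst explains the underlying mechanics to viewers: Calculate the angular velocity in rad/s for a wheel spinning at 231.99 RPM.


omega = RPM * 2 * pi / 60
omega = 231.99 * 2 * 3.14159 / 60
omega = 1457.6362 / 60 = 24.2939 rad/s

24.2939 rad/s


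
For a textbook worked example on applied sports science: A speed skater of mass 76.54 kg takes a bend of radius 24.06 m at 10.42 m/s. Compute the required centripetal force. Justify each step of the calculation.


Fc = m * v^2 / r
v^2 = 10.42^2 = 108.5764
Fc = 76.54 * 108.5764 / 24.06
Fc = 8310.4377 / 24.06 = 345.4047 N

345.4047 N


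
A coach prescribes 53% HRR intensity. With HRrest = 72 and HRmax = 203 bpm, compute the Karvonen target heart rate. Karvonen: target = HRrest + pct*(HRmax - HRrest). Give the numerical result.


Target = HRrest + pct*(HRmax - HRrest)
Heart rate reserve = HRmax - HRrest = 203 - 72 = 131 bpm
Fraction = 53% = 0.53
Target = 72 + 0.53 * 131
Target = 72 + 69.43 = 141.43 bpm

141.43 bpm


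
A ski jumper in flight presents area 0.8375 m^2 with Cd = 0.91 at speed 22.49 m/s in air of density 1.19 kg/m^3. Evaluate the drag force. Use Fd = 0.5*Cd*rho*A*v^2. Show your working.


Fd = 0.5 * Cd * rho * A * v^2
Fd = 0.5 * 0.91 * 1.19 * 0.8375 * 22.49^2
v^2 = 505.8001
Fd = 0.5 * 0.91 * 1.19 * 0.8375 * 505.8001 = 229.3623 N

229.3623 N


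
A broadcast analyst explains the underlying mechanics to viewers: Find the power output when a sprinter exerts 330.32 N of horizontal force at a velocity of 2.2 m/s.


P = F * v
P = 330.32 * 2.2
P = 726.704 W

726.704 W


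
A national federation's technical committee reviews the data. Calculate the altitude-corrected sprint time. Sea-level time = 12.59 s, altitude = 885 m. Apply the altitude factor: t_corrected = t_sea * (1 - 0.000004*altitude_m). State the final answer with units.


Correction factor = 1 - 0.000004 * 885 = 0.99646
t_corrected = t_sea * factor = 12.59 * 0.99646
t_corrected = 12.5454 s

12.5454 s


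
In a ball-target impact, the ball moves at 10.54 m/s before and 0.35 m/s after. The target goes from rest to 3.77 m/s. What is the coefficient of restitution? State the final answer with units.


e = (v2_after - v1_after) / (v1_before - v2_before)
Numerator = 3.77 - 0.35 = 3.42
Denominator = 10.54 - 0 = 10.54
e = 3.42 / 10.54 = 0.3245

0.3245


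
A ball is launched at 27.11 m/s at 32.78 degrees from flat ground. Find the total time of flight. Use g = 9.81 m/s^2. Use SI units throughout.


T = 2*v*sin(theta)/g
sin(theta) = sin(32.78 deg) = 0.5414
T = 2*27.11*0.5414 / 9.81
T = 29.3555 / 9.81 = 2.9924 s

2.9924 s


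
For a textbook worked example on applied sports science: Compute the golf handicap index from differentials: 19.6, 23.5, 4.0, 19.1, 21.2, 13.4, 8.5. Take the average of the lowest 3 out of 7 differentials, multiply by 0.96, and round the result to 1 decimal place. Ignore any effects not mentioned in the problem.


All differentials: 19.6, 23.5, 4.0, 19.1, 21.2, 13.4, 8.5
Sorted: 4.0, 8.5, 13.4, 19.1, 19.6, 21.2, 23.5
Best 3: 4.0, 8.5, 13.4
Average of best = 25.9 / 3 = 8.6333
Raw index = 8.6333 * 0.96 = 8.288
Handicap index = round(8.288, 1) = 8.3

8.3


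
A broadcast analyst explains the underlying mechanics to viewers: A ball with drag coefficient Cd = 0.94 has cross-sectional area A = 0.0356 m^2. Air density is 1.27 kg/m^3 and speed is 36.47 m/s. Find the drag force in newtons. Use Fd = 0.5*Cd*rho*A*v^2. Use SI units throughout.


Fd = 0.5 * Cd * rho * A * v^2
Fd = 0.5 * 0.94 * 1.27 * 0.0356 * 36.47^2
v^2 = 1330.0609
Fd = 0.5 * 0.94 * 1.27 * 0.0356 * 1330.0609 = 28.2633 N

28.2633 N


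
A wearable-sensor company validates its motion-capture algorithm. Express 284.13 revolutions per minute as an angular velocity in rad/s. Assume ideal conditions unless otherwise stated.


omega = RPM * 2 * pi / 60
omega = 284.13 * 2 * 3.14159 / 60
omega = 1785.2414 / 60 = 29.754 rad/s

29.754 rad/s


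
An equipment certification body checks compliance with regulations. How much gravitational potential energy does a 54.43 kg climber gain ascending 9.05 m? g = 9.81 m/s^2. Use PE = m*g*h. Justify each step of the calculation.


PE = m * g * h
PE = 54.43 * 9.81 * 9.05
PE = 533.9583 * 9.05 = 4832.3226 J

4832.3226 J


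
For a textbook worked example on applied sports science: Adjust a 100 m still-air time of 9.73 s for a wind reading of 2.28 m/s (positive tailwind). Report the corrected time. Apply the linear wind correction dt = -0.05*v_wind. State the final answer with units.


dt = -0.05 * v_wind = -0.05 * 2.28 = -0.114 s
t_corrected = t_still + dt = 9.73 + (-0.114)
t_corrected = 9.616 s

9.616 s


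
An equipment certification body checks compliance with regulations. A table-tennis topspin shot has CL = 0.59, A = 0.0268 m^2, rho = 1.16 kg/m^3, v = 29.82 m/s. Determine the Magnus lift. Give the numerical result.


FM = 0.5 * CL * rho * A * v^2
FM = 0.5 * 0.59 * 1.16 * 0.0268 * 29.82^2
v^2 = 889.2324
FM = 0.5 * 0.59 * 1.16 * 0.0268 * 889.2324 = 8.1551 N

8.1551 N


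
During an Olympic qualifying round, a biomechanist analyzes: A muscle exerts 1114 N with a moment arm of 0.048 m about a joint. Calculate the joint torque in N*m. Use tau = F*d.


tau = F * d
tau = 1114 * 0.048
tau = 53.472 N*m

53.472 N*m


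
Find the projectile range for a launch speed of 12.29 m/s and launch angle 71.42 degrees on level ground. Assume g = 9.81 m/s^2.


R = v^2 * sin(2*theta) / g
Convert angle to radians: theta = 71.42 deg = 1.2465 rad
sin(2*theta) = sin(2.493) = 0.604
R = 12.29^2 * 0.604 / 9.81
R = 151.0441 * 0.604 / 9.81 = 9.3004 m

9.3004 m


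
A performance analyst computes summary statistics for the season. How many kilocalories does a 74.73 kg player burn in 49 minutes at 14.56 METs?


kcal = MET * mass * time_hr
Convert time: 49 min = 0.8167 hr
kcal = 14.56 * 74.73 * 0.8167
kcal = 888.5895 kcal

888.5895 kcal


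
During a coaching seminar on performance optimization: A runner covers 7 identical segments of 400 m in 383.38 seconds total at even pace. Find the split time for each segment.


Split time = total_time / n_laps = 383.38 / 7
Split time = 54.7686 s per lap

54.7686 s


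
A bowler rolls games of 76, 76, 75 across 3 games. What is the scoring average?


Average = sum / n
Sum = 227
Average = 227 / 3 = 75.6667

75.6667
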